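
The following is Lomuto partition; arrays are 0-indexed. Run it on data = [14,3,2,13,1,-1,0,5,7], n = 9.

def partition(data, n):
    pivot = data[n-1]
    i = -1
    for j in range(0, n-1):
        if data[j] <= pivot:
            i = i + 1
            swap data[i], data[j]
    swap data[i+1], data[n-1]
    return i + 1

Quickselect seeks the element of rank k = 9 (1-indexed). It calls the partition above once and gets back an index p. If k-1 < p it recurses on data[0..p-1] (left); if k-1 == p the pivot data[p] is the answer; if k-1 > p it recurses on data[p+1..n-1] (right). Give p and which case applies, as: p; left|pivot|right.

6; right

pivot = data[8] = 7; i = -1
j=0: data[0]=14 > 7 → no swap
j=1: data[1]=3 ≤ 7 → i=0, swap data[0],data[1] → [3,14,2,13,1,-1,0,5,7]
j=2: data[2]=2 ≤ 7 → i=1, swap data[1],data[2] → [3,2,14,13,1,-1,0,5,7]
j=3: data[3]=13 > 7 → no swap
j=4: data[4]=1 ≤ 7 → i=2, swap data[2],data[4] → [3,2,1,13,14,-1,0,5,7]
j=5: data[5]=-1 ≤ 7 → i=3, swap data[3],data[5] → [3,2,1,-1,14,13,0,5,7]
j=6: data[6]=0 ≤ 7 → i=4, swap data[4],data[6] → [3,2,1,-1,0,13,14,5,7]
j=7: data[7]=5 ≤ 7 → i=5, swap data[5],data[7] → [3,2,1,-1,0,5,14,13,7]
final swap data[6],data[8] → [3,2,1,-1,0,5,7,13,14]; return 6
p = 6; k-1 = 8 > 6 ⇒ right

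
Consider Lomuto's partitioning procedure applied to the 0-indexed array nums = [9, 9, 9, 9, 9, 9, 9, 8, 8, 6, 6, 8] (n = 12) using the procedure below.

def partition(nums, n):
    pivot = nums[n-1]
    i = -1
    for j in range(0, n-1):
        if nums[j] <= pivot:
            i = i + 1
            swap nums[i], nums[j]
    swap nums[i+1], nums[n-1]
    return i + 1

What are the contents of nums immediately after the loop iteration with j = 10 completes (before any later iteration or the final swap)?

[8, 8, 6, 6, 9, 9, 9, 9, 9, 9, 9, 8]

pivot = nums[11] = 8; i = -1
j=0: nums[0]=9 > 8 → no swap
j=1: nums[1]=9 > 8 → no swap
j=2: nums[2]=9 > 8 → no swap
j=3: nums[3]=9 > 8 → no swap
j=4: nums[4]=9 > 8 → no swap
j=5: nums[5]=9 > 8 → no swap
j=6: nums[6]=9 > 8 → no swap
j=7: nums[7]=8 ≤ 8 → i=0, swap nums[0],nums[7] → [8, 9, 9, 9, 9, 9, 9, 9, 8, 6, 6, 8]
j=8: nums[8]=8 ≤ 8 → i=1, swap nums[1],nums[8] → [8, 8, 9, 9, 9, 9, 9, 9, 9, 6, 6, 8]
j=9: nums[9]=6 ≤ 8 → i=2, swap nums[2],nums[9] → [8, 8, 6, 9, 9, 9, 9, 9, 9, 9, 6, 8]
j=10: nums[10]=6 ≤ 8 → i=3, swap nums[3],nums[10] → [8, 8, 6, 6, 9, 9, 9, 9, 9, 9, 9, 8]
(after j=10) nums = [8, 8, 6, 6, 9, 9, 9, 9, 9, 9, 9, 8]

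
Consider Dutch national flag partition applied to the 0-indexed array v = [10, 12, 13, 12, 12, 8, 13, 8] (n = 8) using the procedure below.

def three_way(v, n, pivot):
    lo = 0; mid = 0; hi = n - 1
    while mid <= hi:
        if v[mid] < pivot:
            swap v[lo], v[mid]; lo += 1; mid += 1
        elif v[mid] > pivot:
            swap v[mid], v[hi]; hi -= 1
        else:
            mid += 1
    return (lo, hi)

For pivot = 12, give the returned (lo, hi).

pivot = 12; lo=0, mid=0, hi=7
v[mid]=10<12: swap v[0],v[0]; lo=1,mid=1 → [10, 12, 13, 12, 12, 8, 13, 8]
v[mid]=12=12: mid=2
v[mid]=13>12: swap v[2],v[7]; hi=6 → [10, 12, 8, 12, 12, 8, 13, 13]
v[mid]=8<12: swap v[1],v[2]; lo=2,mid=3 → [10, 8, 12, 12, 12, 8, 13, 13]
v[mid]=12=12: mid=4
v[mid]=12=12: mid=5
v[mid]=8<12: swap v[2],v[5]; lo=3,mid=6 → [10, 8, 8, 12, 12, 12, 13, 13]
v[mid]=13>12: swap v[6],v[6]; hi=5 → [10, 8, 8, 12, 12, 12, 13, 13]
end: lo=3, hi=5; v = [10, 8, 8, 12, 12, 12, 13, 13]

(3, 5)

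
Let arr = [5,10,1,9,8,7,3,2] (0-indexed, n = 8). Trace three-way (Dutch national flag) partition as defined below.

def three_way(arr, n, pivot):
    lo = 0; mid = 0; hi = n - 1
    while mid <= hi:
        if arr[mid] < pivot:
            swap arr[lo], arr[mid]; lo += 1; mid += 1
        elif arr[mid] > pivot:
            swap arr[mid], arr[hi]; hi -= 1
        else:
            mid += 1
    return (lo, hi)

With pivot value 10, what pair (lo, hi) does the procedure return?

(7, 7)

lo=0 mid=0 hi=7
5<10: swap(0,0), lo=1 mid=1 ⇒ [5,10,1,9,8,7,3,2]
10=10: mid=2
1<10: swap(1,2), lo=2 mid=3 ⇒ [5,1,10,9,8,7,3,2]
9<10: swap(2,3), lo=3 mid=4 ⇒ [5,1,9,10,8,7,3,2]
8<10: swap(3,4), lo=4 mid=5 ⇒ [5,1,9,8,10,7,3,2]
7<10: swap(4,5), lo=5 mid=6 ⇒ [5,1,9,8,7,10,3,2]
3<10: swap(5,6), lo=6 mid=7 ⇒ [5,1,9,8,7,3,10,2]
2<10: swap(6,7), lo=7 mid=8 ⇒ [5,1,9,8,7,3,2,10]
done. lo=7 hi=7; arr=[5,1,9,8,7,3,2,10]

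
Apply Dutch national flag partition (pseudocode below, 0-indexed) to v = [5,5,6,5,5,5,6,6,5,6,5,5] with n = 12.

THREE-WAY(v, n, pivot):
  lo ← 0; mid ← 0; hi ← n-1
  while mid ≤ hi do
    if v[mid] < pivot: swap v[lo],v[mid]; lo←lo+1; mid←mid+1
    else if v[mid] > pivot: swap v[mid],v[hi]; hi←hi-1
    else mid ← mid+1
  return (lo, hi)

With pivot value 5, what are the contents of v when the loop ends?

lo=0 mid=0 hi=11
5=5: mid=1
5=5: mid=2
6>5: swap(2,11), hi=10 ⇒ [5,5,5,5,5,5,6,6,5,6,5,6]
5=5: mid=3
5=5: mid=4
5=5: mid=5
5=5: mid=6
6>5: swap(6,10), hi=9 ⇒ [5,5,5,5,5,5,5,6,5,6,6,6]
5=5: mid=7
6>5: swap(7,9), hi=8 ⇒ [5,5,5,5,5,5,5,6,5,6,6,6]
6>5: swap(7,8), hi=7 ⇒ [5,5,5,5,5,5,5,5,6,6,6,6]
5=5: mid=8
done. lo=0 hi=7; v=[5,5,5,5,5,5,5,5,6,6,6,6]

[5,5,5,5,5,5,5,5,6,6,6,6]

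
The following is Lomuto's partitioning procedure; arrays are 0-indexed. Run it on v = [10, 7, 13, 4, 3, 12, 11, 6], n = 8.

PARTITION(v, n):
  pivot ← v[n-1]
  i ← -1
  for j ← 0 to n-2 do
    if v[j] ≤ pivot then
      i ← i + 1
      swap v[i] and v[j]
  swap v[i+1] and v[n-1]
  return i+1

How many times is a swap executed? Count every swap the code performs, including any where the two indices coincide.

pivot = v[7] = 6; i = -1
j=0: v[0]=10 > 6 → no swap
j=1: v[1]=7 > 6 → no swap
j=2: v[2]=13 > 6 → no swap
j=3: v[3]=4 ≤ 6 → i=0, swap v[0],v[3] → [4, 7, 13, 10, 3, 12, 11, 6]
j=4: v[4]=3 ≤ 6 → i=1, swap v[1],v[4] → [4, 3, 13, 10, 7, 12, 11, 6]
j=5: v[5]=12 > 6 → no swap
j=6: v[6]=11 > 6 → no swap
final swap v[2],v[7] → [4, 3, 6, 10, 7, 12, 11, 13]; return 2

3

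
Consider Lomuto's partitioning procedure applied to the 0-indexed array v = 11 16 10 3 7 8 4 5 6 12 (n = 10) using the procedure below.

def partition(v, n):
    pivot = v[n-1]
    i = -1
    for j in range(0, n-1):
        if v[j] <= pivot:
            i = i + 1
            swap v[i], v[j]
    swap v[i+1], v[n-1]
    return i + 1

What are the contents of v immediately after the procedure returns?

pivot = v[9] = 12; i = -1
j=0: v[0]=11 ≤ 12 → i=0, swap v[0],v[0] (no change) → 11 16 10 3 7 8 4 5 6 12
j=1: v[1]=16 > 12 → no swap
j=2: v[2]=10 ≤ 12 → i=1, swap v[1],v[2] → 11 10 16 3 7 8 4 5 6 12
j=3: v[3]=3 ≤ 12 → i=2, swap v[2],v[3] → 11 10 3 16 7 8 4 5 6 12
j=4: v[4]=7 ≤ 12 → i=3, swap v[3],v[4] → 11 10 3 7 16 8 4 5 6 12
j=5: v[5]=8 ≤ 12 → i=4, swap v[4],v[5] → 11 10 3 7 8 16 4 5 6 12
j=6: v[6]=4 ≤ 12 → i=5, swap v[5],v[6] → 11 10 3 7 8 4 16 5 6 12
j=7: v[7]=5 ≤ 12 → i=6, swap v[6],v[7] → 11 10 3 7 8 4 5 16 6 12
j=8: v[8]=6 ≤ 12 → i=7, swap v[7],v[8] → 11 10 3 7 8 4 5 6 16 12
final swap v[8],v[9] → 11 10 3 7 8 4 5 6 12 16; return 8

11 10 3 7 8 4 5 6 12 16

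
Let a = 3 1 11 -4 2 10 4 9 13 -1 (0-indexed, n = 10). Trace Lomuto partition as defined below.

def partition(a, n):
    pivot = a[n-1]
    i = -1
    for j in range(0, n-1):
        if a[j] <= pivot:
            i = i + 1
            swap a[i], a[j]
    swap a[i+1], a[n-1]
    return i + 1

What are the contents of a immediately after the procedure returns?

-4 -1 11 3 2 10 4 9 13 1

pivot = a[9] = -1; i = -1
j=0: a[0]=3 > -1 → no swap
j=1: a[1]=1 > -1 → no swap
j=2: a[2]=11 > -1 → no swap
j=3: a[3]=-4 ≤ -1 → i=0, swap a[0],a[3] → -4 1 11 3 2 10 4 9 13 -1
j=4: a[4]=2 > -1 → no swap
j=5: a[5]=10 > -1 → no swap
j=6: a[6]=4 > -1 → no swap
j=7: a[7]=9 > -1 → no swap
j=8: a[8]=13 > -1 → no swap
final swap a[1],a[9] → -4 -1 11 3 2 10 4 9 13 1; return 1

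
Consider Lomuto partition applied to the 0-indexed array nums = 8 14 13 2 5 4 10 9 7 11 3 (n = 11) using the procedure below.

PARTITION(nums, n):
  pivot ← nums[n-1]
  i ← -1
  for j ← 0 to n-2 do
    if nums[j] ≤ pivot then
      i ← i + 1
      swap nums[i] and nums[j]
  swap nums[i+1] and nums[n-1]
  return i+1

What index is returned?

pivot = nums[10] = 3; i = -1
j=0: nums[0]=8 > 3 → no swap
j=1: nums[1]=14 > 3 → no swap
j=2: nums[2]=13 > 3 → no swap
j=3: nums[3]=2 ≤ 3 → i=0, swap nums[0],nums[3] → 2 14 13 8 5 4 10 9 7 11 3
j=4: nums[4]=5 > 3 → no swap
j=5: nums[5]=4 > 3 → no swap
j=6: nums[6]=10 > 3 → no swap
j=7: nums[7]=9 > 3 → no swap
j=8: nums[8]=7 > 3 → no swap
j=9: nums[9]=11 > 3 → no swap
final swap nums[1],nums[10] → 2 3 13 8 5 4 10 9 7 11 14; return 1

1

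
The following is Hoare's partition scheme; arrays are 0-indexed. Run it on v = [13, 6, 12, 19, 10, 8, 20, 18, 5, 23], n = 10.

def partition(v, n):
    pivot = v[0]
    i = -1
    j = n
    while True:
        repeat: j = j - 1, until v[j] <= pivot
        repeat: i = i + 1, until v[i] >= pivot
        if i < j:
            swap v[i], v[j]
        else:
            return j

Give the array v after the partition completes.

pivot = v[0] = 13; i = -1, j = 10
j→8 (v[8]=5≤13), i→0 (v[0]=13≥13); i<j, swap → [5, 6, 12, 19, 10, 8, 20, 18, 13, 23]
j→5 (v[5]=8≤13), i→3 (v[3]=19≥13); i<j, swap → [5, 6, 12, 8, 10, 19, 20, 18, 13, 23]
j→4, i→5; i≥j, return j=4. v = [5, 6, 12, 8, 10, 19, 20, 18, 13, 23]

[5, 6, 12, 8, 10, 19, 20, 18, 13, 23]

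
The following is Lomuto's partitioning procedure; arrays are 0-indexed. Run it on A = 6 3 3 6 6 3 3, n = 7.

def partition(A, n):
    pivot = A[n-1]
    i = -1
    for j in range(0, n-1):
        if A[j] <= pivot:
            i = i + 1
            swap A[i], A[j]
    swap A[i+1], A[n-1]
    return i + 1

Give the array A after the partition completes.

pivot=3, i=-1
j=0: 6>3, skip
j=1: 3≤3, i=0, swap(0,1) ⇒ 3 6 3 6 6 3 3
j=2: 3≤3, i=1, swap(1,2) ⇒ 3 3 6 6 6 3 3
j=3: 6>3, skip
j=4: 6>3, skip
j=5: 3≤3, i=2, swap(2,5) ⇒ 3 3 3 6 6 6 3
swap(3,6) ⇒ 3 3 3 3 6 6 6; return 3

3 3 3 3 6 6 6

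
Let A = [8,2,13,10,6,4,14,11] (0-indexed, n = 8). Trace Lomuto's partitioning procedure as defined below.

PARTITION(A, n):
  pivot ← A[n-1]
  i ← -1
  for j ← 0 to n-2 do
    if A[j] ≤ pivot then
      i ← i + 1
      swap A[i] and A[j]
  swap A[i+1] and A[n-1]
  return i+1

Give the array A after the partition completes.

pivot = A[7] = 11; i = -1
j=0: A[0]=8 ≤ 11 → i=0, swap A[0],A[0] (no change) → [8,2,13,10,6,4,14,11]
j=1: A[1]=2 ≤ 11 → i=1, swap A[1],A[1] (no change) → [8,2,13,10,6,4,14,11]
j=2: A[2]=13 > 11 → no swap
j=3: A[3]=10 ≤ 11 → i=2, swap A[2],A[3] → [8,2,10,13,6,4,14,11]
j=4: A[4]=6 ≤ 11 → i=3, swap A[3],A[4] → [8,2,10,6,13,4,14,11]
j=5: A[5]=4 ≤ 11 → i=4, swap A[4],A[5] → [8,2,10,6,4,13,14,11]
j=6: A[6]=14 > 11 → no swap
final swap A[5],A[7] → [8,2,10,6,4,11,14,13]; return 5

[8,2,10,6,4,11,14,13]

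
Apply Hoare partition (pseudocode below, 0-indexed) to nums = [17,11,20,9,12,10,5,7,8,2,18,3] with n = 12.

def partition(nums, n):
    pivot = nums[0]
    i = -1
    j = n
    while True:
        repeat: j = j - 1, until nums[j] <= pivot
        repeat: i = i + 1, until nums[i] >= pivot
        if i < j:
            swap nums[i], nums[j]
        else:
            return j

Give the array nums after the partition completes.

[3,11,2,9,12,10,5,7,8,20,18,17]

pivot=17
j stops at 11 (3), i stops at 0 (17); swap ⇒ [3,11,20,9,12,10,5,7,8,2,18,17]
j stops at 9 (2), i stops at 2 (20); swap ⇒ [3,11,2,9,12,10,5,7,8,20,18,17]
j stops at 8, i stops at 9; i≥j ⇒ return 8. nums=[3,11,2,9,12,10,5,7,8,20,18,17]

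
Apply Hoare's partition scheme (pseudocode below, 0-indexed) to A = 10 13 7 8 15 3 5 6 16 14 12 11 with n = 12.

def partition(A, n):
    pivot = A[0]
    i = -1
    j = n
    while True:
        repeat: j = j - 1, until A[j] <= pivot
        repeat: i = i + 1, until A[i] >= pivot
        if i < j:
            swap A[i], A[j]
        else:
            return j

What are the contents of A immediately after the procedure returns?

6 5 7 8 3 15 13 10 16 14 12 11

pivot = A[0] = 10; i = -1, j = 12
j→7 (A[7]=6≤10), i→0 (A[0]=10≥10); i<j, swap → 6 13 7 8 15 3 5 10 16 14 12 11
j→6 (A[6]=5≤10), i→1 (A[1]=13≥10); i<j, swap → 6 5 7 8 15 3 13 10 16 14 12 11
j→5 (A[5]=3≤10), i→4 (A[4]=15≥10); i<j, swap → 6 5 7 8 3 15 13 10 16 14 12 11
j→4, i→5; i≥j, return j=4. A = 6 5 7 8 3 15 13 10 16 14 12 11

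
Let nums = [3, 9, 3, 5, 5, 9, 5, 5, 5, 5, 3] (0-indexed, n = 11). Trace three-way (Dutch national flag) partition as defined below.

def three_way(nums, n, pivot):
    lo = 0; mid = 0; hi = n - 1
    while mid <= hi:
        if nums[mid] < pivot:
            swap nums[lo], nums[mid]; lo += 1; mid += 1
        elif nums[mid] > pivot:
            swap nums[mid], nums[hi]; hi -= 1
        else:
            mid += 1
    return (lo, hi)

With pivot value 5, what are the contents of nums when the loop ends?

[3, 3, 3, 5, 5, 5, 5, 5, 5, 9, 9]

pivot = 5; lo=0, mid=0, hi=10
nums[mid]=3<5: swap nums[0],nums[0]; lo=1,mid=1 → [3, 9, 3, 5, 5, 9, 5, 5, 5, 5, 3]
nums[mid]=9>5: swap nums[1],nums[10]; hi=9 → [3, 3, 3, 5, 5, 9, 5, 5, 5, 5, 9]
nums[mid]=3<5: swap nums[1],nums[1]; lo=2,mid=2 → [3, 3, 3, 5, 5, 9, 5, 5, 5, 5, 9]
nums[mid]=3<5: swap nums[2],nums[2]; lo=3,mid=3 → [3, 3, 3, 5, 5, 9, 5, 5, 5, 5, 9]
nums[mid]=5=5: mid=4
nums[mid]=5=5: mid=5
nums[mid]=9>5: swap nums[5],nums[9]; hi=8 → [3, 3, 3, 5, 5, 5, 5, 5, 5, 9, 9]
nums[mid]=5=5: mid=6
nums[mid]=5=5: mid=7
nums[mid]=5=5: mid=8
nums[mid]=5=5: mid=9
end: lo=3, hi=8; nums = [3, 3, 3, 5, 5, 5, 5, 5, 5, 9, 9]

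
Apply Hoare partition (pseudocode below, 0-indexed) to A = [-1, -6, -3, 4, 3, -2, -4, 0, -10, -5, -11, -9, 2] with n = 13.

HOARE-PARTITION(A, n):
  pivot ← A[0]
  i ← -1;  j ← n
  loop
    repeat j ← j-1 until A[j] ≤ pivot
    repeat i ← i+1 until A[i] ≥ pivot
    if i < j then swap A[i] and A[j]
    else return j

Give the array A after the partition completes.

[-9, -6, -3, -11, -5, -2, -4, -10, 0, 3, 4, -1, 2]

pivot=-1
j stops at 11 (-9), i stops at 0 (-1); swap ⇒ [-9, -6, -3, 4, 3, -2, -4, 0, -10, -5, -11, -1, 2]
j stops at 10 (-11), i stops at 3 (4); swap ⇒ [-9, -6, -3, -11, 3, -2, -4, 0, -10, -5, 4, -1, 2]
j stops at 9 (-5), i stops at 4 (3); swap ⇒ [-9, -6, -3, -11, -5, -2, -4, 0, -10, 3, 4, -1, 2]
j stops at 8 (-10), i stops at 7 (0); swap ⇒ [-9, -6, -3, -11, -5, -2, -4, -10, 0, 3, 4, -1, 2]
j stops at 7, i stops at 8; i≥j ⇒ return 7. A=[-9, -6, -3, -11, -5, -2, -4, -10, 0, 3, 4, -1, 2]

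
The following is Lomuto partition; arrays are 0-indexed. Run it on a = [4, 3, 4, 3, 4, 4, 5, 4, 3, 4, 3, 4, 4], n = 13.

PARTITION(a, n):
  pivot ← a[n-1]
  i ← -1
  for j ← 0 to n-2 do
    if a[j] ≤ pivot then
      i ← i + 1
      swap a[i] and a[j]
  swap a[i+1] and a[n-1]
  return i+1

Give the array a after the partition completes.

[4, 3, 4, 3, 4, 4, 4, 3, 4, 3, 4, 4, 5]

pivot=4, i=-1
j=0: 4≤4, i=0, swap(0,0) ⇒ [4, 3, 4, 3, 4, 4, 5, 4, 3, 4, 3, 4, 4]
j=1: 3≤4, i=1, swap(1,1) ⇒ [4, 3, 4, 3, 4, 4, 5, 4, 3, 4, 3, 4, 4]
j=2: 4≤4, i=2, swap(2,2) ⇒ [4, 3, 4, 3, 4, 4, 5, 4, 3, 4, 3, 4, 4]
j=3: 3≤4, i=3, swap(3,3) ⇒ [4, 3, 4, 3, 4, 4, 5, 4, 3, 4, 3, 4, 4]
j=4: 4≤4, i=4, swap(4,4) ⇒ [4, 3, 4, 3, 4, 4, 5, 4, 3, 4, 3, 4, 4]
j=5: 4≤4, i=5, swap(5,5) ⇒ [4, 3, 4, 3, 4, 4, 5, 4, 3, 4, 3, 4, 4]
j=6: 5>4, skip
j=7: 4≤4, i=6, swap(6,7) ⇒ [4, 3, 4, 3, 4, 4, 4, 5, 3, 4, 3, 4, 4]
j=8: 3≤4, i=7, swap(7,8) ⇒ [4, 3, 4, 3, 4, 4, 4, 3, 5, 4, 3, 4, 4]
j=9: 4≤4, i=8, swap(8,9) ⇒ [4, 3, 4, 3, 4, 4, 4, 3, 4, 5, 3, 4, 4]
j=10: 3≤4, i=9, swap(9,10) ⇒ [4, 3, 4, 3, 4, 4, 4, 3, 4, 3, 5, 4, 4]
j=11: 4≤4, i=10, swap(10,11) ⇒ [4, 3, 4, 3, 4, 4, 4, 3, 4, 3, 4, 5, 4]
swap(11,12) ⇒ [4, 3, 4, 3, 4, 4, 4, 3, 4, 3, 4, 4, 5]; return 11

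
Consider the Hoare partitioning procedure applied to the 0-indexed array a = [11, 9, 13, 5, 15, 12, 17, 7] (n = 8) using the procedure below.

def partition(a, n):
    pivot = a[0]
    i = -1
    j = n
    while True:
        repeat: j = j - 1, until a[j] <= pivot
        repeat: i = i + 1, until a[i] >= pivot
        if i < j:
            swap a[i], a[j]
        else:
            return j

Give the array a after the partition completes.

pivot = a[0] = 11; i = -1, j = 8
j→7 (a[7]=7≤11), i→0 (a[0]=11≥11); i<j, swap → [7, 9, 13, 5, 15, 12, 17, 11]
j→3 (a[3]=5≤11), i→2 (a[2]=13≥11); i<j, swap → [7, 9, 5, 13, 15, 12, 17, 11]
j→2, i→3; i≥j, return j=2. a = [7, 9, 5, 13, 15, 12, 17, 11]

[7, 9, 5, 13, 15, 12, 17, 11]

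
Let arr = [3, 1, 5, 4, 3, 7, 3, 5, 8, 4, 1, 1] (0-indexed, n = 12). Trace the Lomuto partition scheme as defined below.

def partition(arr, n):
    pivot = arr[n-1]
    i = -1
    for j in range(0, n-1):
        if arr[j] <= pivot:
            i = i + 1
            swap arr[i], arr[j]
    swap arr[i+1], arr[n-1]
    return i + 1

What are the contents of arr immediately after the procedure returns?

pivot=1, i=-1
j=0: 3>1, skip
j=1: 1≤1, i=0, swap(0,1) ⇒ [1, 3, 5, 4, 3, 7, 3, 5, 8, 4, 1, 1]
j=2: 5>1, skip
j=3: 4>1, skip
j=4: 3>1, skip
j=5: 7>1, skip
j=6: 3>1, skip
j=7: 5>1, skip
j=8: 8>1, skip
j=9: 4>1, skip
j=10: 1≤1, i=1, swap(1,10) ⇒ [1, 1, 5, 4, 3, 7, 3, 5, 8, 4, 3, 1]
swap(2,11) ⇒ [1, 1, 1, 4, 3, 7, 3, 5, 8, 4, 3, 5]; return 2

[1, 1, 1, 4, 3, 7, 3, 5, 8, 4, 3, 5]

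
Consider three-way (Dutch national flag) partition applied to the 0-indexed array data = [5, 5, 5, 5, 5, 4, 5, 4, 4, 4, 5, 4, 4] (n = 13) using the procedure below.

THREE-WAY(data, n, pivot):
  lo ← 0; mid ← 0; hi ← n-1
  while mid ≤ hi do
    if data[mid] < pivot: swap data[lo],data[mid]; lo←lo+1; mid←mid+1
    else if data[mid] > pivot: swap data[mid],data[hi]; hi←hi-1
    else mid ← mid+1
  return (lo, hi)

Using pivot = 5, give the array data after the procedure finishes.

pivot = 5; lo=0, mid=0, hi=12
data[mid]=5=5: mid=1
data[mid]=5=5: mid=2
data[mid]=5=5: mid=3
data[mid]=5=5: mid=4
data[mid]=5=5: mid=5
data[mid]=4<5: swap data[0],data[5]; lo=1,mid=6 → [4, 5, 5, 5, 5, 5, 5, 4, 4, 4, 5, 4, 4]
data[mid]=5=5: mid=7
data[mid]=4<5: swap data[1],data[7]; lo=2,mid=8 → [4, 4, 5, 5, 5, 5, 5, 5, 4, 4, 5, 4, 4]
data[mid]=4<5: swap data[2],data[8]; lo=3,mid=9 → [4, 4, 4, 5, 5, 5, 5, 5, 5, 4, 5, 4, 4]
data[mid]=4<5: swap data[3],data[9]; lo=4,mid=10 → [4, 4, 4, 4, 5, 5, 5, 5, 5, 5, 5, 4, 4]
data[mid]=5=5: mid=11
data[mid]=4<5: swap data[4],data[11]; lo=5,mid=12 → [4, 4, 4, 4, 4, 5, 5, 5, 5, 5, 5, 5, 4]
data[mid]=4<5: swap data[5],data[12]; lo=6,mid=13 → [4, 4, 4, 4, 4, 4, 5, 5, 5, 5, 5, 5, 5]
end: lo=6, hi=12; data = [4, 4, 4, 4, 4, 4, 5, 5, 5, 5, 5, 5, 5]

[4, 4, 4, 4, 4, 4, 5, 5, 5, 5, 5, 5, 5]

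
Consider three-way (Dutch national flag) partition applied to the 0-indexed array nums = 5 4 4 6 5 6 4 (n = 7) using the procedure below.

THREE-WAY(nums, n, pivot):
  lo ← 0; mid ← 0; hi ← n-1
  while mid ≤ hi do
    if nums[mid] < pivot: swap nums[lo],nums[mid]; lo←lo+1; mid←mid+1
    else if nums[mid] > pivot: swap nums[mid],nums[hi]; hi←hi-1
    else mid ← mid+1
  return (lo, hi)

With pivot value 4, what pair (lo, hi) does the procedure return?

(0, 2)

lo=0 mid=0 hi=6
5>4: swap(0,6), hi=5 ⇒ 4 4 4 6 5 6 5
4=4: mid=1
4=4: mid=2
4=4: mid=3
6>4: swap(3,5), hi=4 ⇒ 4 4 4 6 5 6 5
6>4: swap(3,4), hi=3 ⇒ 4 4 4 5 6 6 5
5>4: swap(3,3), hi=2 ⇒ 4 4 4 5 6 6 5
done. lo=0 hi=2; nums=4 4 4 5 6 6 5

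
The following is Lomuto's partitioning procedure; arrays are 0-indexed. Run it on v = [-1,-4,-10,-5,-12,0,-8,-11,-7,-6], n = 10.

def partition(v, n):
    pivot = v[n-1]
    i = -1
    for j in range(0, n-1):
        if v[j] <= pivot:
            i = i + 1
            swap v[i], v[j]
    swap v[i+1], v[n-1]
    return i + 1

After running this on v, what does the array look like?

[-10,-12,-8,-11,-7,-6,-1,-5,-4,0]

pivot = v[9] = -6; i = -1
j=0: v[0]=-1 > -6 → no swap
j=1: v[1]=-4 > -6 → no swap
j=2: v[2]=-10 ≤ -6 → i=0, swap v[0],v[2] → [-10,-4,-1,-5,-12,0,-8,-11,-7,-6]
j=3: v[3]=-5 > -6 → no swap
j=4: v[4]=-12 ≤ -6 → i=1, swap v[1],v[4] → [-10,-12,-1,-5,-4,0,-8,-11,-7,-6]
j=5: v[5]=0 > -6 → no swap
j=6: v[6]=-8 ≤ -6 → i=2, swap v[2],v[6] → [-10,-12,-8,-5,-4,0,-1,-11,-7,-6]
j=7: v[7]=-11 ≤ -6 → i=3, swap v[3],v[7] → [-10,-12,-8,-11,-4,0,-1,-5,-7,-6]
j=8: v[8]=-7 ≤ -6 → i=4, swap v[4],v[8] → [-10,-12,-8,-11,-7,0,-1,-5,-4,-6]
final swap v[5],v[9] → [-10,-12,-8,-11,-7,-6,-1,-5,-4,0]; return 5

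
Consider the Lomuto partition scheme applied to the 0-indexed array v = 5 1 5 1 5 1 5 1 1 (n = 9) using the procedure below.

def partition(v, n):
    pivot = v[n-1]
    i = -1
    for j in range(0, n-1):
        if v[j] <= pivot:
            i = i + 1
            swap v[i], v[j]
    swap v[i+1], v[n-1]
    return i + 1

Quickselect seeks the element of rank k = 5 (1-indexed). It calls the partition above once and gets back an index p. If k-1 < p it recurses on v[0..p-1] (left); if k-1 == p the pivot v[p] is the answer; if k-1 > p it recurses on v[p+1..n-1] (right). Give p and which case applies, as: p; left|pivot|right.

pivot=1, i=-1
j=0: 5>1, skip
j=1: 1≤1, i=0, swap(0,1) ⇒ 1 5 5 1 5 1 5 1 1
j=2: 5>1, skip
j=3: 1≤1, i=1, swap(1,3) ⇒ 1 1 5 5 5 1 5 1 1
j=4: 5>1, skip
j=5: 1≤1, i=2, swap(2,5) ⇒ 1 1 1 5 5 5 5 1 1
j=6: 5>1, skip
j=7: 1≤1, i=3, swap(3,7) ⇒ 1 1 1 1 5 5 5 5 1
swap(4,8) ⇒ 1 1 1 1 1 5 5 5 5; return 4
p = 4; k-1 = 4 == 4 ⇒ pivot

4; pivot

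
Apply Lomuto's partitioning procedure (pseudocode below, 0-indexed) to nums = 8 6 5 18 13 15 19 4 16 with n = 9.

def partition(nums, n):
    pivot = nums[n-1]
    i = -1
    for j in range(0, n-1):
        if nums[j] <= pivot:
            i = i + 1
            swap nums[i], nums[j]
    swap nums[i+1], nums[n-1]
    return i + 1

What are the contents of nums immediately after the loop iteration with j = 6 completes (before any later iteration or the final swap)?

8 6 5 13 15 18 19 4 16

pivot = nums[8] = 16; i = -1
j=0: nums[0]=8 ≤ 16 → i=0, swap nums[0],nums[0] (no change) → 8 6 5 18 13 15 19 4 16
j=1: nums[1]=6 ≤ 16 → i=1, swap nums[1],nums[1] (no change) → 8 6 5 18 13 15 19 4 16
j=2: nums[2]=5 ≤ 16 → i=2, swap nums[2],nums[2] (no change) → 8 6 5 18 13 15 19 4 16
j=3: nums[3]=18 > 16 → no swap
j=4: nums[4]=13 ≤ 16 → i=3, swap nums[3],nums[4] → 8 6 5 13 18 15 19 4 16
j=5: nums[5]=15 ≤ 16 → i=4, swap nums[4],nums[5] → 8 6 5 13 15 18 19 4 16
j=6: nums[6]=19 > 16 → no swap
(after j=6) nums = 8 6 5 13 15 18 19 4 16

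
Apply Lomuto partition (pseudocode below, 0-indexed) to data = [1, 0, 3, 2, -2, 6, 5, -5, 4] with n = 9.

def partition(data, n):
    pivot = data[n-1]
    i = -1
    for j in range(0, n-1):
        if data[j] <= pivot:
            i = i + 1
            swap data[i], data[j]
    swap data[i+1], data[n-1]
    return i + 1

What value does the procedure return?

6

pivot=4, i=-1
j=0: 1≤4, i=0, swap(0,0) ⇒ [1, 0, 3, 2, -2, 6, 5, -5, 4]
j=1: 0≤4, i=1, swap(1,1) ⇒ [1, 0, 3, 2, -2, 6, 5, -5, 4]
j=2: 3≤4, i=2, swap(2,2) ⇒ [1, 0, 3, 2, -2, 6, 5, -5, 4]
j=3: 2≤4, i=3, swap(3,3) ⇒ [1, 0, 3, 2, -2, 6, 5, -5, 4]
j=4: -2≤4, i=4, swap(4,4) ⇒ [1, 0, 3, 2, -2, 6, 5, -5, 4]
j=5: 6>4, skip
j=6: 5>4, skip
j=7: -5≤4, i=5, swap(5,7) ⇒ [1, 0, 3, 2, -2, -5, 5, 6, 4]
swap(6,8) ⇒ [1, 0, 3, 2, -2, -5, 4, 6, 5]; return 6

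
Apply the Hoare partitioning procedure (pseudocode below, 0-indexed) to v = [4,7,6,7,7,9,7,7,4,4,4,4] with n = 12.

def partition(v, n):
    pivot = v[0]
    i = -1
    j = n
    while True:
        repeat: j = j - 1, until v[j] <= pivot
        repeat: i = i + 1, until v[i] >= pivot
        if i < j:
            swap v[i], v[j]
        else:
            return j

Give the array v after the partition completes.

pivot=4
j stops at 11 (4), i stops at 0 (4); swap ⇒ [4,7,6,7,7,9,7,7,4,4,4,4]
j stops at 10 (4), i stops at 1 (7); swap ⇒ [4,4,6,7,7,9,7,7,4,4,7,4]
j stops at 9 (4), i stops at 2 (6); swap ⇒ [4,4,4,7,7,9,7,7,4,6,7,4]
j stops at 8 (4), i stops at 3 (7); swap ⇒ [4,4,4,4,7,9,7,7,7,6,7,4]
j stops at 3, i stops at 4; i≥j ⇒ return 3. v=[4,4,4,4,7,9,7,7,7,6,7,4]

[4,4,4,4,7,9,7,7,7,6,7,4]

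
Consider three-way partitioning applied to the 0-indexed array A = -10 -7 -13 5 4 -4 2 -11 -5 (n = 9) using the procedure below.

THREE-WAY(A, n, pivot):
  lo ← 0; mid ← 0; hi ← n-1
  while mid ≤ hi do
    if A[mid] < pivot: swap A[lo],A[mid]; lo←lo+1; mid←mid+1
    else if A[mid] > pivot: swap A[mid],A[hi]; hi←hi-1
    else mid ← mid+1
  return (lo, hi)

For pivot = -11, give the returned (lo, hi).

(1, 1)

lo=0 mid=0 hi=8
-10>-11: swap(0,8), hi=7 ⇒ -5 -7 -13 5 4 -4 2 -11 -10
-5>-11: swap(0,7), hi=6 ⇒ -11 -7 -13 5 4 -4 2 -5 -10
-11=-11: mid=1
-7>-11: swap(1,6), hi=5 ⇒ -11 2 -13 5 4 -4 -7 -5 -10
2>-11: swap(1,5), hi=4 ⇒ -11 -4 -13 5 4 2 -7 -5 -10
-4>-11: swap(1,4), hi=3 ⇒ -11 4 -13 5 -4 2 -7 -5 -10
4>-11: swap(1,3), hi=2 ⇒ -11 5 -13 4 -4 2 -7 -5 -10
5>-11: swap(1,2), hi=1 ⇒ -11 -13 5 4 -4 2 -7 -5 -10
-13<-11: swap(0,1), lo=1 mid=2 ⇒ -13 -11 5 4 -4 2 -7 -5 -10
done. lo=1 hi=1; A=-13 -11 5 4 -4 2 -7 -5 -10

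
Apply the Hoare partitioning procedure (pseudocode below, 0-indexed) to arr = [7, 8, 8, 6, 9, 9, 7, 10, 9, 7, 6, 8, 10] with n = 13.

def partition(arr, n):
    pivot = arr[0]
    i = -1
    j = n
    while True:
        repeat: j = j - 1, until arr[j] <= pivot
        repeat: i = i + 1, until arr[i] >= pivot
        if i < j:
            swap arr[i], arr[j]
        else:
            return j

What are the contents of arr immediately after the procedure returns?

pivot = arr[0] = 7; i = -1, j = 13
j→10 (arr[10]=6≤7), i→0 (arr[0]=7≥7); i<j, swap → [6, 8, 8, 6, 9, 9, 7, 10, 9, 7, 7, 8, 10]
j→9 (arr[9]=7≤7), i→1 (arr[1]=8≥7); i<j, swap → [6, 7, 8, 6, 9, 9, 7, 10, 9, 8, 7, 8, 10]
j→6 (arr[6]=7≤7), i→2 (arr[2]=8≥7); i<j, swap → [6, 7, 7, 6, 9, 9, 8, 10, 9, 8, 7, 8, 10]
j→3, i→4; i≥j, return j=3. arr = [6, 7, 7, 6, 9, 9, 8, 10, 9, 8, 7, 8, 10]

[6, 7, 7, 6, 9, 9, 8, 10, 9, 8, 7, 8, 10]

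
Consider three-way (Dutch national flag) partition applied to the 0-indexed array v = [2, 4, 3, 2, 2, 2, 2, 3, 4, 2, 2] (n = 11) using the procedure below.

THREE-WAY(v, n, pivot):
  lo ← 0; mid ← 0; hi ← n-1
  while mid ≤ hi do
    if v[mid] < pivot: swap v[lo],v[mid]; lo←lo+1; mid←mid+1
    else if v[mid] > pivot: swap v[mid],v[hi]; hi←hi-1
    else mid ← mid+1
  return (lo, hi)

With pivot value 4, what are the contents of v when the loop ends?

[2, 3, 2, 2, 2, 2, 3, 2, 2, 4, 4]

lo=0 mid=0 hi=10
2<4: swap(0,0), lo=1 mid=1 ⇒ [2, 4, 3, 2, 2, 2, 2, 3, 4, 2, 2]
4=4: mid=2
3<4: swap(1,2), lo=2 mid=3 ⇒ [2, 3, 4, 2, 2, 2, 2, 3, 4, 2, 2]
2<4: swap(2,3), lo=3 mid=4 ⇒ [2, 3, 2, 4, 2, 2, 2, 3, 4, 2, 2]
2<4: swap(3,4), lo=4 mid=5 ⇒ [2, 3, 2, 2, 4, 2, 2, 3, 4, 2, 2]
2<4: swap(4,5), lo=5 mid=6 ⇒ [2, 3, 2, 2, 2, 4, 2, 3, 4, 2, 2]
2<4: swap(5,6), lo=6 mid=7 ⇒ [2, 3, 2, 2, 2, 2, 4, 3, 4, 2, 2]
3<4: swap(6,7), lo=7 mid=8 ⇒ [2, 3, 2, 2, 2, 2, 3, 4, 4, 2, 2]
4=4: mid=9
2<4: swap(7,9), lo=8 mid=10 ⇒ [2, 3, 2, 2, 2, 2, 3, 2, 4, 4, 2]
2<4: swap(8,10), lo=9 mid=11 ⇒ [2, 3, 2, 2, 2, 2, 3, 2, 2, 4, 4]
done. lo=9 hi=10; v=[2, 3, 2, 2, 2, 2, 3, 2, 2, 4, 4]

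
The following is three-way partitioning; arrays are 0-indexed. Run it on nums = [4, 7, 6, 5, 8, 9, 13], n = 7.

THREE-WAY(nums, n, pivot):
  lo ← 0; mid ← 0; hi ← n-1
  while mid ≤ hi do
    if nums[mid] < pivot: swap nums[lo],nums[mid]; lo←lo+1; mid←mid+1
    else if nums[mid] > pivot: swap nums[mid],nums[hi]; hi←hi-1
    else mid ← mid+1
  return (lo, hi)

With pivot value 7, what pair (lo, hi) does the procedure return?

(3, 3)

pivot = 7; lo=0, mid=0, hi=6
nums[mid]=4<7: swap nums[0],nums[0]; lo=1,mid=1 → [4, 7, 6, 5, 8, 9, 13]
nums[mid]=7=7: mid=2
nums[mid]=6<7: swap nums[1],nums[2]; lo=2,mid=3 → [4, 6, 7, 5, 8, 9, 13]
nums[mid]=5<7: swap nums[2],nums[3]; lo=3,mid=4 → [4, 6, 5, 7, 8, 9, 13]
nums[mid]=8>7: swap nums[4],nums[6]; hi=5 → [4, 6, 5, 7, 13, 9, 8]
nums[mid]=13>7: swap nums[4],nums[5]; hi=4 → [4, 6, 5, 7, 9, 13, 8]
nums[mid]=9>7: swap nums[4],nums[4]; hi=3 → [4, 6, 5, 7, 9, 13, 8]
end: lo=3, hi=3; nums = [4, 6, 5, 7, 9, 13, 8]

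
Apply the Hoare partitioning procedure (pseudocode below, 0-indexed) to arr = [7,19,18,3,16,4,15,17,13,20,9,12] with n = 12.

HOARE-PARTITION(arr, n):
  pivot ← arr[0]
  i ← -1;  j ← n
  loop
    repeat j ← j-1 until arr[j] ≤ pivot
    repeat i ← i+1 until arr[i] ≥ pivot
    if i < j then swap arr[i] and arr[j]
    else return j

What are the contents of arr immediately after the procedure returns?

[4,3,18,19,16,7,15,17,13,20,9,12]

pivot = arr[0] = 7; i = -1, j = 12
j→5 (arr[5]=4≤7), i→0 (arr[0]=7≥7); i<j, swap → [4,19,18,3,16,7,15,17,13,20,9,12]
j→3 (arr[3]=3≤7), i→1 (arr[1]=19≥7); i<j, swap → [4,3,18,19,16,7,15,17,13,20,9,12]
j→1, i→2; i≥j, return j=1. arr = [4,3,18,19,16,7,15,17,13,20,9,12]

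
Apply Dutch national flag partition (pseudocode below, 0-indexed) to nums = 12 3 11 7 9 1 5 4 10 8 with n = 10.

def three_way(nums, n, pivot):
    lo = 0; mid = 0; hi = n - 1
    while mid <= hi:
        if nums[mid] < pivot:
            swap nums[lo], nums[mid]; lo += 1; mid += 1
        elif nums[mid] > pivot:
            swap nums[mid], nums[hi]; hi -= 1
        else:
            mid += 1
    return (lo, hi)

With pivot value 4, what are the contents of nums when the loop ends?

3 1 4 9 7 5 11 10 8 12

lo=0 mid=0 hi=9
12>4: swap(0,9), hi=8 ⇒ 8 3 11 7 9 1 5 4 10 12
8>4: swap(0,8), hi=7 ⇒ 10 3 11 7 9 1 5 4 8 12
10>4: swap(0,7), hi=6 ⇒ 4 3 11 7 9 1 5 10 8 12
4=4: mid=1
3<4: swap(0,1), lo=1 mid=2 ⇒ 3 4 11 7 9 1 5 10 8 12
11>4: swap(2,6), hi=5 ⇒ 3 4 5 7 9 1 11 10 8 12
5>4: swap(2,5), hi=4 ⇒ 3 4 1 7 9 5 11 10 8 12
1<4: swap(1,2), lo=2 mid=3 ⇒ 3 1 4 7 9 5 11 10 8 12
7>4: swap(3,4), hi=3 ⇒ 3 1 4 9 7 5 11 10 8 12
9>4: swap(3,3), hi=2 ⇒ 3 1 4 9 7 5 11 10 8 12
done. lo=2 hi=2; nums=3 1 4 9 7 5 11 10 8 12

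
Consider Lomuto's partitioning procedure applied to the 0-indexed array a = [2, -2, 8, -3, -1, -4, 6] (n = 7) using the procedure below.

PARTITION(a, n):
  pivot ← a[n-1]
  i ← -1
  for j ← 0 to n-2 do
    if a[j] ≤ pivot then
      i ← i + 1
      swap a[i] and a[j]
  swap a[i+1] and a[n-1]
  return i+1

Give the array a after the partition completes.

pivot=6, i=-1
j=0: 2≤6, i=0, swap(0,0) ⇒ [2, -2, 8, -3, -1, -4, 6]
j=1: -2≤6, i=1, swap(1,1) ⇒ [2, -2, 8, -3, -1, -4, 6]
j=2: 8>6, skip
j=3: -3≤6, i=2, swap(2,3) ⇒ [2, -2, -3, 8, -1, -4, 6]
j=4: -1≤6, i=3, swap(3,4) ⇒ [2, -2, -3, -1, 8, -4, 6]
j=5: -4≤6, i=4, swap(4,5) ⇒ [2, -2, -3, -1, -4, 8, 6]
swap(5,6) ⇒ [2, -2, -3, -1, -4, 6, 8]; return 5

[2, -2, -3, -1, -4, 6, 8]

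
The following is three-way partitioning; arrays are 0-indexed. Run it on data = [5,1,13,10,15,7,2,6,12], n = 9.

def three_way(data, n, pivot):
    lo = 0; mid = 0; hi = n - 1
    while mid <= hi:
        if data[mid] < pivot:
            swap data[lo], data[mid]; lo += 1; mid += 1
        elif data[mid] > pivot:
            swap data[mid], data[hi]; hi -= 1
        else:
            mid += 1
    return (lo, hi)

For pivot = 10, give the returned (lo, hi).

(5, 5)

lo=0 mid=0 hi=8
5<10: swap(0,0), lo=1 mid=1 ⇒ [5,1,13,10,15,7,2,6,12]
1<10: swap(1,1), lo=2 mid=2 ⇒ [5,1,13,10,15,7,2,6,12]
13>10: swap(2,8), hi=7 ⇒ [5,1,12,10,15,7,2,6,13]
12>10: swap(2,7), hi=6 ⇒ [5,1,6,10,15,7,2,12,13]
6<10: swap(2,2), lo=3 mid=3 ⇒ [5,1,6,10,15,7,2,12,13]
10=10: mid=4
15>10: swap(4,6), hi=5 ⇒ [5,1,6,10,2,7,15,12,13]
2<10: swap(3,4), lo=4 mid=5 ⇒ [5,1,6,2,10,7,15,12,13]
7<10: swap(4,5), lo=5 mid=6 ⇒ [5,1,6,2,7,10,15,12,13]
done. lo=5 hi=5; data=[5,1,6,2,7,10,15,12,13]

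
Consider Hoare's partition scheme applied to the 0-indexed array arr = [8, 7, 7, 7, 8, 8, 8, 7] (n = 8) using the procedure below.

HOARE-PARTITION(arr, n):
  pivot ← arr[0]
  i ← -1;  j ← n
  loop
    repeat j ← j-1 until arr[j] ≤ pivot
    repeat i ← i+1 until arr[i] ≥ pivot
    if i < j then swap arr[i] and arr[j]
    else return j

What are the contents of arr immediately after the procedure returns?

pivot = arr[0] = 8; i = -1, j = 8
j→7 (arr[7]=7≤8), i→0 (arr[0]=8≥8); i<j, swap → [7, 7, 7, 7, 8, 8, 8, 8]
j→6 (arr[6]=8≤8), i→4 (arr[4]=8≥8); i<j, swap → [7, 7, 7, 7, 8, 8, 8, 8]
j→5, i→5; i≥j, return j=5. arr = [7, 7, 7, 7, 8, 8, 8, 8]

[7, 7, 7, 7, 8, 8, 8, 8]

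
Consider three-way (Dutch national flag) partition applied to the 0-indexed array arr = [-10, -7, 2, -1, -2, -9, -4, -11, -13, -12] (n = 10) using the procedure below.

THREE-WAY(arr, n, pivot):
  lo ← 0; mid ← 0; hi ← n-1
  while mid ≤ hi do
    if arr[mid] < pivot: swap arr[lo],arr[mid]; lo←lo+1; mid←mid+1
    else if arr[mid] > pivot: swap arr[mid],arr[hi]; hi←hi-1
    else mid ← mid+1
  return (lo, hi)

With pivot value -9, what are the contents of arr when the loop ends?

lo=0 mid=0 hi=9
-10<-9: swap(0,0), lo=1 mid=1 ⇒ [-10, -7, 2, -1, -2, -9, -4, -11, -13, -12]
-7>-9: swap(1,9), hi=8 ⇒ [-10, -12, 2, -1, -2, -9, -4, -11, -13, -7]
-12<-9: swap(1,1), lo=2 mid=2 ⇒ [-10, -12, 2, -1, -2, -9, -4, -11, -13, -7]
2>-9: swap(2,8), hi=7 ⇒ [-10, -12, -13, -1, -2, -9, -4, -11, 2, -7]
-13<-9: swap(2,2), lo=3 mid=3 ⇒ [-10, -12, -13, -1, -2, -9, -4, -11, 2, -7]
-1>-9: swap(3,7), hi=6 ⇒ [-10, -12, -13, -11, -2, -9, -4, -1, 2, -7]
-11<-9: swap(3,3), lo=4 mid=4 ⇒ [-10, -12, -13, -11, -2, -9, -4, -1, 2, -7]
-2>-9: swap(4,6), hi=5 ⇒ [-10, -12, -13, -11, -4, -9, -2, -1, 2, -7]
-4>-9: swap(4,5), hi=4 ⇒ [-10, -12, -13, -11, -9, -4, -2, -1, 2, -7]
-9=-9: mid=5
done. lo=4 hi=4; arr=[-10, -12, -13, -11, -9, -4, -2, -1, 2, -7]

[-10, -12, -13, -11, -9, -4, -2, -1, 2, -7]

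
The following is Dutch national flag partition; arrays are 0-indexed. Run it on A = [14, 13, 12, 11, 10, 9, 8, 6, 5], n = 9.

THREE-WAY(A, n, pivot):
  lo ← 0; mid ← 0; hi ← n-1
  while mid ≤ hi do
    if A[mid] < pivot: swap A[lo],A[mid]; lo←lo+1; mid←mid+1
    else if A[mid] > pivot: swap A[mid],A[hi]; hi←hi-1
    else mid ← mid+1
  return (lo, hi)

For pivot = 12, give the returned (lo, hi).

(6, 6)

lo=0 mid=0 hi=8
14>12: swap(0,8), hi=7 ⇒ [5, 13, 12, 11, 10, 9, 8, 6, 14]
5<12: swap(0,0), lo=1 mid=1 ⇒ [5, 13, 12, 11, 10, 9, 8, 6, 14]
13>12: swap(1,7), hi=6 ⇒ [5, 6, 12, 11, 10, 9, 8, 13, 14]
6<12: swap(1,1), lo=2 mid=2 ⇒ [5, 6, 12, 11, 10, 9, 8, 13, 14]
12=12: mid=3
11<12: swap(2,3), lo=3 mid=4 ⇒ [5, 6, 11, 12, 10, 9, 8, 13, 14]
10<12: swap(3,4), lo=4 mid=5 ⇒ [5, 6, 11, 10, 12, 9, 8, 13, 14]
9<12: swap(4,5), lo=5 mid=6 ⇒ [5, 6, 11, 10, 9, 12, 8, 13, 14]
8<12: swap(5,6), lo=6 mid=7 ⇒ [5, 6, 11, 10, 9, 8, 12, 13, 14]
done. lo=6 hi=6; A=[5, 6, 11, 10, 9, 8, 12, 13, 14]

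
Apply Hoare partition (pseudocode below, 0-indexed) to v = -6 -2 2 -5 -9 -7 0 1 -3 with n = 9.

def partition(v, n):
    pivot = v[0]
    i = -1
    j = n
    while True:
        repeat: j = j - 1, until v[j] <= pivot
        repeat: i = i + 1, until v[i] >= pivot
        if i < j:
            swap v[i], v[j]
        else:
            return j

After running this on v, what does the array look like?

pivot = v[0] = -6; i = -1, j = 9
j→5 (v[5]=-7≤-6), i→0 (v[0]=-6≥-6); i<j, swap → -7 -2 2 -5 -9 -6 0 1 -3
j→4 (v[4]=-9≤-6), i→1 (v[1]=-2≥-6); i<j, swap → -7 -9 2 -5 -2 -6 0 1 -3
j→1, i→2; i≥j, return j=1. v = -7 -9 2 -5 -2 -6 0 1 -3

-7 -9 2 -5 -2 -6 0 1 -3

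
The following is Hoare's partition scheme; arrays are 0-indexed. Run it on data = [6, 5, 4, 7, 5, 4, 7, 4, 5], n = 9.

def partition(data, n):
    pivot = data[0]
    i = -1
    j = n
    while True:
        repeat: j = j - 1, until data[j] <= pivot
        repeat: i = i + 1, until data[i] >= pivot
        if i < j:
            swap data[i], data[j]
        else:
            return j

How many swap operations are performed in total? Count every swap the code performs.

2

pivot=6
j stops at 8 (5), i stops at 0 (6); swap ⇒ [5, 5, 4, 7, 5, 4, 7, 4, 6]
j stops at 7 (4), i stops at 3 (7); swap ⇒ [5, 5, 4, 4, 5, 4, 7, 7, 6]
j stops at 5, i stops at 6; i≥j ⇒ return 5. data=[5, 5, 4, 4, 5, 4, 7, 7, 6]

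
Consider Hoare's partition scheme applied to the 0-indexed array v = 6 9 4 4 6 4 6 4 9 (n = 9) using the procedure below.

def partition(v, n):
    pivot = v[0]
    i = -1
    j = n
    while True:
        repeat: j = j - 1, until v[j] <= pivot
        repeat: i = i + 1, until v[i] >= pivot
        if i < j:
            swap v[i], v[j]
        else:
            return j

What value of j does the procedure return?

4

pivot = v[0] = 6; i = -1, j = 9
j→7 (v[7]=4≤6), i→0 (v[0]=6≥6); i<j, swap → 4 9 4 4 6 4 6 6 9
j→6 (v[6]=6≤6), i→1 (v[1]=9≥6); i<j, swap → 4 6 4 4 6 4 9 6 9
j→5 (v[5]=4≤6), i→4 (v[4]=6≥6); i<j, swap → 4 6 4 4 4 6 9 6 9
j→4, i→5; i≥j, return j=4. v = 4 6 4 4 4 6 9 6 9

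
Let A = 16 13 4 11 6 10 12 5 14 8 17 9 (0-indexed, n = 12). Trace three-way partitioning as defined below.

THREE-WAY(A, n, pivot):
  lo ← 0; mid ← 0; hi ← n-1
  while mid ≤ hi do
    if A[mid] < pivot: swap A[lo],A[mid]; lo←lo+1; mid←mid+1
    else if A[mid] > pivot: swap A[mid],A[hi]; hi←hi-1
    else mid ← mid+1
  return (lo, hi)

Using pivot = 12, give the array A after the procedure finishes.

9 8 4 11 6 10 5 12 14 17 13 16

lo=0 mid=0 hi=11
16>12: swap(0,11), hi=10 ⇒ 9 13 4 11 6 10 12 5 14 8 17 16
9<12: swap(0,0), lo=1 mid=1 ⇒ 9 13 4 11 6 10 12 5 14 8 17 16
13>12: swap(1,10), hi=9 ⇒ 9 17 4 11 6 10 12 5 14 8 13 16
17>12: swap(1,9), hi=8 ⇒ 9 8 4 11 6 10 12 5 14 17 13 16
8<12: swap(1,1), lo=2 mid=2 ⇒ 9 8 4 11 6 10 12 5 14 17 13 16
4<12: swap(2,2), lo=3 mid=3 ⇒ 9 8 4 11 6 10 12 5 14 17 13 16
11<12: swap(3,3), lo=4 mid=4 ⇒ 9 8 4 11 6 10 12 5 14 17 13 16
6<12: swap(4,4), lo=5 mid=5 ⇒ 9 8 4 11 6 10 12 5 14 17 13 16
10<12: swap(5,5), lo=6 mid=6 ⇒ 9 8 4 11 6 10 12 5 14 17 13 16
12=12: mid=7
5<12: swap(6,7), lo=7 mid=8 ⇒ 9 8 4 11 6 10 5 12 14 17 13 16
14>12: swap(8,8), hi=7 ⇒ 9 8 4 11 6 10 5 12 14 17 13 16
done. lo=7 hi=7; A=9 8 4 11 6 10 5 12 14 17 13 16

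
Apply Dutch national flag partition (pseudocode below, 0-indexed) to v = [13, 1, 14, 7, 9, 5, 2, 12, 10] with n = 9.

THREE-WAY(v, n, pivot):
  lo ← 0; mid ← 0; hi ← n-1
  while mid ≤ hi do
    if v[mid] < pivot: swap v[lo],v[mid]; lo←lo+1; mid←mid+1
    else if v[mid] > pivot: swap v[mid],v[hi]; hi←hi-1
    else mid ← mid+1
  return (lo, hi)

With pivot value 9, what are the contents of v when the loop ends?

pivot = 9; lo=0, mid=0, hi=8
v[mid]=13>9: swap v[0],v[8]; hi=7 → [10, 1, 14, 7, 9, 5, 2, 12, 13]
v[mid]=10>9: swap v[0],v[7]; hi=6 → [12, 1, 14, 7, 9, 5, 2, 10, 13]
v[mid]=12>9: swap v[0],v[6]; hi=5 → [2, 1, 14, 7, 9, 5, 12, 10, 13]
v[mid]=2<9: swap v[0],v[0]; lo=1,mid=1 → [2, 1, 14, 7, 9, 5, 12, 10, 13]
v[mid]=1<9: swap v[1],v[1]; lo=2,mid=2 → [2, 1, 14, 7, 9, 5, 12, 10, 13]
v[mid]=14>9: swap v[2],v[5]; hi=4 → [2, 1, 5, 7, 9, 14, 12, 10, 13]
v[mid]=5<9: swap v[2],v[2]; lo=3,mid=3 → [2, 1, 5, 7, 9, 14, 12, 10, 13]
v[mid]=7<9: swap v[3],v[3]; lo=4,mid=4 → [2, 1, 5, 7, 9, 14, 12, 10, 13]
v[mid]=9=9: mid=5
end: lo=4, hi=4; v = [2, 1, 5, 7, 9, 14, 12, 10, 13]

[2, 1, 5, 7, 9, 14, 12, 10, 13]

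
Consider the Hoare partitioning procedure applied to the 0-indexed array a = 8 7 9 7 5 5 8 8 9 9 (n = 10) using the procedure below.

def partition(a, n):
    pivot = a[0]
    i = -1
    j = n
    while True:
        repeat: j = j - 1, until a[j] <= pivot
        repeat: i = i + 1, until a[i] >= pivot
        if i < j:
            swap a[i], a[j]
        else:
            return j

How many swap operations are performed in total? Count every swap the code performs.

2

pivot = a[0] = 8; i = -1, j = 10
j→7 (a[7]=8≤8), i→0 (a[0]=8≥8); i<j, swap → 8 7 9 7 5 5 8 8 9 9
j→6 (a[6]=8≤8), i→2 (a[2]=9≥8); i<j, swap → 8 7 8 7 5 5 9 8 9 9
j→5, i→6; i≥j, return j=5. a = 8 7 8 7 5 5 9 8 9 9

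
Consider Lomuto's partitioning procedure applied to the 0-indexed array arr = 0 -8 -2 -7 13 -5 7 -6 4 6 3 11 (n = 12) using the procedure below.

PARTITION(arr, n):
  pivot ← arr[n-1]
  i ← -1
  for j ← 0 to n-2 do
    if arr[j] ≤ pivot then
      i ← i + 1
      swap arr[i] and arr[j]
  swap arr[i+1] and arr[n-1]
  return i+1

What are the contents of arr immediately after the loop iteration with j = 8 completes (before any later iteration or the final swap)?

pivot=11, i=-1
j=0: 0≤11, i=0, swap(0,0) ⇒ 0 -8 -2 -7 13 -5 7 -6 4 6 3 11
j=1: -8≤11, i=1, swap(1,1) ⇒ 0 -8 -2 -7 13 -5 7 -6 4 6 3 11
j=2: -2≤11, i=2, swap(2,2) ⇒ 0 -8 -2 -7 13 -5 7 -6 4 6 3 11
j=3: -7≤11, i=3, swap(3,3) ⇒ 0 -8 -2 -7 13 -5 7 -6 4 6 3 11
j=4: 13>11, skip
j=5: -5≤11, i=4, swap(4,5) ⇒ 0 -8 -2 -7 -5 13 7 -6 4 6 3 11
j=6: 7≤11, i=5, swap(5,6) ⇒ 0 -8 -2 -7 -5 7 13 -6 4 6 3 11
j=7: -6≤11, i=6, swap(6,7) ⇒ 0 -8 -2 -7 -5 7 -6 13 4 6 3 11
j=8: 4≤11, i=7, swap(7,8) ⇒ 0 -8 -2 -7 -5 7 -6 4 13 6 3 11
(after j=8) arr = 0 -8 -2 -7 -5 7 -6 4 13 6 3 11

0 -8 -2 -7 -5 7 -6 4 13 6 3 11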